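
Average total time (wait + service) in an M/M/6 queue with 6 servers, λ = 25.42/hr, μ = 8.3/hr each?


a = 3.0627; ρ = 0.5104; P₀ = 0.045886
Lq = P₀·a^c·ρ/(c!(1−ρ)²) = 0.11201
Wq = Lq/λ = 0.11201/25.42 = 0.004407 hr
W = Wq + 1/μ = 0.004407 + 0.12048 = 0.12489 hr

Final: 0.12489 hr


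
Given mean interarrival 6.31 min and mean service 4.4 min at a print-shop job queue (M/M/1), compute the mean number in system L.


λ = 60/6.31 = 9.5087 /hr
μ = 60/4.4 = 13.6364 /hr
ρ = λ/μ = 9.5087/13.6364 = 0.6973
L = ρ/(1−ρ) = 0.6973/0.3027 = 2.3037

Final: 2.3037


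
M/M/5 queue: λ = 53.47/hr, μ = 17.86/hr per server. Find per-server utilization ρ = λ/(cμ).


ρ = λ/(cμ) = 53.47/(5·17.86) = 53.47/89.30 = 0.5988

Final: 0.5988


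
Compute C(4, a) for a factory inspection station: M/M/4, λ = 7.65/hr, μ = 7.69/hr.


a = λ/μ = 0.9948; ρ = a/4 = 0.2487
P₀ = 0.369276 (from M/M/c formula)
C(c,a) = [a^c/(c!(1−ρ))]·P₀ = [0.97936/(24·0.7513)]·0.369276
= 0.05431·0.369276 = 0.020057

Final: 0.020057


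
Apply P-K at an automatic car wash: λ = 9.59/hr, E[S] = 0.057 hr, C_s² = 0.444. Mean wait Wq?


ρ = λ·E[S] = 9.59·0.057 = 0.5466
E[S²] = E[S]²(1+C_s²) = 0.057²·(1+0.444) = 0.004692
Wq = λ·E[S²]/(2(1−ρ)) = 9.59·0.004692/(2·0.4534) = 0.04962 hr

Final: 0.04962 hr


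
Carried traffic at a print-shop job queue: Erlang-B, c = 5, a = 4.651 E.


B(5,4.651) = 0.255915 (Erlang-B)
Carried load = a(1 − B) = 4.651·(1 − 0.255915) = 4.651·0.744085 = 3.4607 E

Final: 3.4607 Erlangs


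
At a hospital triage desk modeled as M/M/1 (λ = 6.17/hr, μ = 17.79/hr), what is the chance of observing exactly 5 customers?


ρ = 6.17/17.79 = 0.3468
P_n = (1−ρ)·ρ^n = (1 − 0.3468)·0.3468^5 = 0.6532·0.005018 = 0.003278

Final: 0.003278


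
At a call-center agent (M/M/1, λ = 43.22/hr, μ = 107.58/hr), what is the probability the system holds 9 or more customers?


ρ = 43.22/107.58 = 0.4017
P(N ≥ n) = ρ^n = 0.4017^9 = 0.0002726

Final: 0.0002726


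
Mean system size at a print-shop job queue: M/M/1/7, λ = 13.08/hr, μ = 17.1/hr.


ρ = 13.08/17.1 = 0.7649
L = ρ[1 − (K+1)ρ^K + Kρ^(K+1)] / [(1−ρ)(1−ρ^(K+1))]
Numerator: 0.7649·(1 − 8·0.153208 + 7·0.117191) = 0.454871
Denominator: (0.2351)·(0.882809) = 0.207538
L = 0.454871/0.207538 = 2.1918

Final: 2.1918


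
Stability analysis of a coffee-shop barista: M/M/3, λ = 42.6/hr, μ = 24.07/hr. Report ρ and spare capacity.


Total capacity cμ = 3·24.07 = 72.21/hr
ρ = λ/(cμ) = 42.6/72.21 = 0.5899
Stable ⇔ ρ < 1: YES
Spare capacity = cμ − λ = 72.21 − 42.6 = 29.61/hr

Final: ρ = 0.5899; stable; margin = 29.61/hr


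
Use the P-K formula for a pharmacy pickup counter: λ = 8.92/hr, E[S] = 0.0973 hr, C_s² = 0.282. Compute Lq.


ρ = λ·E[S] = 8.92·0.0973 = 0.8679
Lq = ρ²(1+C_s²)/(2(1−ρ)) = 0.7533·(1+0.282)/(2·0.1321)
= 0.7533·1.2820/0.2642 = 3.65564

Final: 3.65564


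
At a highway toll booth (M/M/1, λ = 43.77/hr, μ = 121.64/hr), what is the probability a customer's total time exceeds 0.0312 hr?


W ~ Exponential(μ−λ) for M/M/1.
μ − λ = 121.64 − 43.77 = 77.8700
P(W > t) = e^{−(μ−λ)t} = e^{−2.4295} = 0.088077

Final: 0.088077


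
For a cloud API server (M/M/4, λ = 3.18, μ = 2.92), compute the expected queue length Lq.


a = λ/μ = 1.0890; ρ = a/4 = 0.2723
P₀ = 0.335813
Lq = P₀·a^c·ρ / (c!·(1−ρ)²) = 0.335813·1.40662·0.2723/(24·0.52961)
= 0.01012

Final: 0.01012


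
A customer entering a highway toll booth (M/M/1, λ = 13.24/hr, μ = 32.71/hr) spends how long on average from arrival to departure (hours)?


W = 1/(μ−λ) = 1/(32.71 − 13.24) = 1/19.47 = 0.05136 hr

Final: 0.05136 hr


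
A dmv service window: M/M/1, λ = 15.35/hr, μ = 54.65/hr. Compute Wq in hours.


ρ = 15.35/54.65 = 0.2809
Wq = ρ/(μ−λ) = 0.2809/(54.65 − 15.35) = 0.2809/39.30 = 0.007147 hr

Final: 0.007147 hr


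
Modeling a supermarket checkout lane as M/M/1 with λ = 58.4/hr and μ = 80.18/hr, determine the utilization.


ρ = λ/μ = 58.4/80.18 = 0.7284

Final: 0.7284


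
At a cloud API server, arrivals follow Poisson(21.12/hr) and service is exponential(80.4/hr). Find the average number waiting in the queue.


ρ = 21.12/80.4 = 0.2627
Lq = ρ²/(1−ρ) = 0.06900/0.7373 = 0.09359

Final: 0.09359


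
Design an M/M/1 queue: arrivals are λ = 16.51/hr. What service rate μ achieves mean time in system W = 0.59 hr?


W = 1/(μ−λ) ⇒ μ − λ = 1/W = 1/0.59 = 1.6949
μ = λ + 1/W = 16.51 + 1.6949 = 18.2049 per hr

Final: 18.2049 /hr


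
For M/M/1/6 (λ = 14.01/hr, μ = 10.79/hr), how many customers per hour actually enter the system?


ρ = 1.2984; P_K = (1−ρ)ρ^6/(1−ρ^7) = 0.273850
λ_eff = λ(1 − P_K) = 14.01·(1 − 0.273850) = 14.01·0.726150 = 10.1734 /hr

Final: 10.1734 /hr


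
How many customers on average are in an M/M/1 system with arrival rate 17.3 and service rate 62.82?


ρ = λ/μ = 17.3/62.82 = 0.2754
L = ρ/(1−ρ) = 0.2754/(1 − 0.2754) = 0.2754/0.7246 = 0.3801

Final: 0.3801


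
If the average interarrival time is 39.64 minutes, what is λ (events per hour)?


λ = 1/(interarrival time) in consistent units.
1 hour = 60 min, so λ = 60/39.64 = 1.5136 per hour

Final: 1.5136 /hr


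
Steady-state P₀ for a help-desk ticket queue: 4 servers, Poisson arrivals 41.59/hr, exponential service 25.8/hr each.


a = λ/μ = 41.59/25.8 = 1.6120; ρ = a/c = 0.4030
Σ_{k=0}^{3} a^k/k! (terms k=0..3) = 1.00000 + 1.61202 + 1.29930 + 0.69816 = 4.60947
Tail: a^4/(4!(1−ρ)) = 6.75269/(24·0.5970) = 0.47130
P₀ = 1/(4.60947 + 0.47130) = 1/5.08077 = 0.196821

Final: 0.196821


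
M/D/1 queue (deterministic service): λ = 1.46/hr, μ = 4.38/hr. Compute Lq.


ρ = 1.46/4.38 = 0.3333
M/D/1: Lq = ρ²/(2(1−ρ)) = 0.1111/(2·0.6667) = 0.08333

Final: 0.08333


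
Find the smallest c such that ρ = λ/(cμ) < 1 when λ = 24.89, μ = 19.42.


Stability requires cμ > λ ⇔ c > λ/μ.
λ/μ = 24.89/19.42 = 1.2817
Minimum integer c = ⌊1.2817⌋ + 1 = 2
Check: 2·19.42 = 38.84 > 24.89, while 1·19.42 = 19.42 ≤ 24.89

Final: 2 servers


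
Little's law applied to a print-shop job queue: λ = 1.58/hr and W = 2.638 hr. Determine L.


L = λW = 1.58·2.638 = 4.1680

Final: 4.1680


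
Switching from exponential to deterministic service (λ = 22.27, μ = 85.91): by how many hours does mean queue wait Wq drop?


ρ = 22.27/85.91 = 0.2592
Wq(M/M/1) = ρ/(μ−λ) = 0.2592/63.64 = 0.004073 hr
Wq(M/D/1) = ρ/(2(μ−λ)) = 0.002037 hr
Savings = 0.004073 − 0.002037 = 0.002037 hr

Final: 0.002037 hr


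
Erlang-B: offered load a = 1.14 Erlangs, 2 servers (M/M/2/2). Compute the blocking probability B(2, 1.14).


B(c,a) = (a^c/c!) / Σ_{k=0}^{c} a^k/k!
a^2/2! = 0.649800
Σ terms (k=0..2): 1.00000 + 1.14000 + 0.64980 = 2.789800
B = 0.649800/2.789800 = 0.232920

Final: 0.232920


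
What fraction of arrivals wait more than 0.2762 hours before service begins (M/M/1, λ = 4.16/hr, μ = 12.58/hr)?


ρ = 4.16/12.58 = 0.3307
P(Wq > t) = ρ·e^{−(μ−λ)t} = 0.3307·e^{−2.3256}
= 0.3307·0.097724 = 0.032316

Final: 0.032316


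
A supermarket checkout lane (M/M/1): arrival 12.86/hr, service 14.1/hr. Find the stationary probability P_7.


ρ = 12.86/14.1 = 0.9121
P_n = (1−ρ)·ρ^n = (1 − 0.9121)·0.9121^7 = 0.08794·0.524992 = 0.046170

Final: 0.046170


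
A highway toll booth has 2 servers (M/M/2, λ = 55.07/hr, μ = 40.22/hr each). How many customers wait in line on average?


a = λ/μ = 1.3692; ρ = a/2 = 0.6846
P₀ = 0.187219
Lq = P₀·a^c·ρ / (c!·(1−ρ)²) = 0.187219·1.87476·0.6846/(2·0.09947)
= 1.20785

Final: 1.20785


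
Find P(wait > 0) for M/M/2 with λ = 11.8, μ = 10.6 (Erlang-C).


a = λ/μ = 1.1132; ρ = a/2 = 0.5566
P₀ = 0.284848 (from M/M/c formula)
C(c,a) = [a^c/(c!(1−ρ))]·P₀ = [1.23923/(2·0.4434)]·0.284848
= 1.39743·0.284848 = 0.398056

Final: 0.398056


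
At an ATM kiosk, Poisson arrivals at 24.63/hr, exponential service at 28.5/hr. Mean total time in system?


W = 1/(μ−λ) = 1/(28.5 − 24.63) = 1/3.87 = 0.2584 hr

Final: 0.2584 hr


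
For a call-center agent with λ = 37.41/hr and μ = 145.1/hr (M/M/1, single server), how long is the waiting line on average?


ρ = 37.41/145.1 = 0.2578
Lq = ρ²/(1−ρ) = 0.06647/0.7422 = 0.08956

Final: 0.08956


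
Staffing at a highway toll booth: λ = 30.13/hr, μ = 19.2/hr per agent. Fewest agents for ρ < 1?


Stability requires cμ > λ ⇔ c > λ/μ.
λ/μ = 30.13/19.2 = 1.5693
Minimum integer c = ⌊1.5693⌋ + 1 = 2
Check: 2·19.2 = 38.40 > 30.13, while 1·19.2 = 19.20 ≤ 30.13

Final: 2 servers


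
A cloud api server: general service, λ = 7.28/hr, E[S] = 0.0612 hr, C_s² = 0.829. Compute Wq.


ρ = λ·E[S] = 7.28·0.0612 = 0.4455
E[S²] = E[S]²(1+C_s²) = 0.0612²·(1+0.829) = 0.006850
Wq = λ·E[S²]/(2(1−ρ)) = 7.28·0.006850/(2·0.5545) = 0.04497 hr

Final: 0.04497 hr


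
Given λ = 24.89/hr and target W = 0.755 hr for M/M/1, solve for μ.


W = 1/(μ−λ) ⇒ μ − λ = 1/W = 1/0.755 = 1.3245
μ = λ + 1/W = 24.89 + 1.3245 = 26.2145 per hr

Final: 26.2145 /hr


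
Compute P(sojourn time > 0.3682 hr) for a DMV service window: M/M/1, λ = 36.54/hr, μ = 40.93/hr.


W ~ Exponential(μ−λ) for M/M/1.
μ − λ = 40.93 − 36.54 = 4.3900
P(W > t) = e^{−(μ−λ)t} = e^{−1.6164} = 0.198613

Final: 0.198613


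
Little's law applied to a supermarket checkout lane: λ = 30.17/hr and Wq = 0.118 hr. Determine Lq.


Lq = λWq = 30.17·0.118 = 3.5601

Final: 3.5601


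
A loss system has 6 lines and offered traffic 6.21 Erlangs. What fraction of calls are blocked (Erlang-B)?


B(c,a) = (a^c/c!) / Σ_{k=0}^{c} a^k/k!
a^6/6! = 79.655745
Σ terms (k=0..6): 1.00000 + 6.21000 + 19.28205 + 39.91384 + 61.96624 + 76.96207 + 79.65575 = 284.989953
B = 79.655745/284.989953 = 0.279504

Final: 0.279504


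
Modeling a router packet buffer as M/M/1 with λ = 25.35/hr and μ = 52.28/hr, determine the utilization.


ρ = λ/μ = 25.35/52.28 = 0.4849

Final: 0.4849


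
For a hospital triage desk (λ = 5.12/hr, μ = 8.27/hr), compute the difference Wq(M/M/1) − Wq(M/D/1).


ρ = 5.12/8.27 = 0.6191
Wq(M/M/1) = ρ/(μ−λ) = 0.6191/3.15 = 0.19654 hr
Wq(M/D/1) = ρ/(2(μ−λ)) = 0.09827 hr
Savings = 0.19654 − 0.09827 = 0.09827 hr

Final: 0.09827 hr


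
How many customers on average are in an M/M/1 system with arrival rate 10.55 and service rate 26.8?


ρ = λ/μ = 10.55/26.8 = 0.3937
L = ρ/(1−ρ) = 0.3937/(1 − 0.3937) = 0.3937/0.6063 = 0.6492

Final: 0.6492


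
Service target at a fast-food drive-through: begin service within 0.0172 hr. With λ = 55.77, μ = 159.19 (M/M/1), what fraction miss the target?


ρ = 55.77/159.19 = 0.3503
P(Wq > t) = ρ·e^{−(μ−λ)t} = 0.3503·e^{−1.7788}
= 0.3503·0.168837 = 0.059150

Final: 0.059150


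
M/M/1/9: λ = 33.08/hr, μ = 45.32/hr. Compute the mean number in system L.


ρ = 33.08/45.32 = 0.7299
L = ρ[1 − (K+1)ρ^K + Kρ^(K+1)] / [(1−ρ)(1−ρ^(K+1))]
Numerator: 0.7299·(1 − 10·0.058814 + 9·0.042930) = 0.582642
Denominator: (0.2701)·(0.957070) = 0.258485
L = 0.582642/0.258485 = 2.2541

Final: 2.2541


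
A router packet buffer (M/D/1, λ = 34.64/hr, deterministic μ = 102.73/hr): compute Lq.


ρ = 34.64/102.73 = 0.3372
M/D/1: Lq = ρ²/(2(1−ρ)) = 0.1137/(2·0.6628) = 0.08577

Final: 0.08577


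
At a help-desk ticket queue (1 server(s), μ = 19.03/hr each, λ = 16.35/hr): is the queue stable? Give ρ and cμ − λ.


Total capacity cμ = 1·19.03 = 19.03/hr
ρ = λ/(cμ) = 16.35/19.03 = 0.8592
Stable ⇔ ρ < 1: YES
Spare capacity = cμ − λ = 19.03 − 16.35 = 2.68/hr

Final: ρ = 0.8592; stable; margin = 2.68/hr


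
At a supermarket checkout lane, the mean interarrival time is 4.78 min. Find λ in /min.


λ = 1/(interarrival time) in consistent units.
1 minute = 1 min, so λ = 1/4.78 = 0.2092 per minute

Final: 0.2092 /min


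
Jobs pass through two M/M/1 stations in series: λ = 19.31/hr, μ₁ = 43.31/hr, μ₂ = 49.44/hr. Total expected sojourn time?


Each node sees arrival rate λ = 19.31/hr (tandem ⇒ throughput preserved).
W₁ = 1/(μ₁−λ) = 1/(43.31−19.31) = 0.04167 hr
W₂ = 1/(μ₂−λ) = 1/(49.44−19.31) = 0.03319 hr
W_total = W₁ + W₂ = 0.04167 + 0.03319 = 0.07486 hr

Final: 0.07486 hr


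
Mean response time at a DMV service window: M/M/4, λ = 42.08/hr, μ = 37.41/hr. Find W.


a = 1.1248; ρ = 0.2812; P₀ = 0.323891
Lq = P₀·a^c·ρ/(c!(1−ρ)²) = 0.01176
Wq = Lq/λ = 0.01176/42.08 = 0.0002794 hr
W = Wq + 1/μ = 0.0002794 + 0.02673 = 0.02701 hr

Final: 0.02701 hr


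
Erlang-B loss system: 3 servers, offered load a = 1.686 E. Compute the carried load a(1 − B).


B(3,1.686) = 0.162813 (Erlang-B)
Carried load = a(1 − B) = 1.686·(1 − 0.162813) = 1.686·0.837187 = 1.4115 E

Final: 1.4115 Erlangs


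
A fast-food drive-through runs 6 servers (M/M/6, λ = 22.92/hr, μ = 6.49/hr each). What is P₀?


a = λ/μ = 22.92/6.49 = 3.5316; ρ = a/c = 0.5886
Σ_{k=0}^{5} a^k/k! (terms k=0..5) = 1.00000 + 3.53159 + 6.23605 + 7.34106 + 6.48139 + 4.57792 = 29.16801
Tail: a^6/(6!(1−ρ)) = 1940.07938/(720·0.4114) = 6.54969
P₀ = 1/(29.16801 + 6.54969) = 1/35.71770 = 0.027997

Final: 0.027997


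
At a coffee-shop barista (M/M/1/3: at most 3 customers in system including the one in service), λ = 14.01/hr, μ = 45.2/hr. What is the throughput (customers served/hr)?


ρ = 0.3100; P_K = (1−ρ)ρ^3/(1−ρ^4) = 0.020740
λ_eff = λ(1 − P_K) = 14.01·(1 − 0.020740) = 14.01·0.979260 = 13.7194 /hr

Final: 13.7194 /hr


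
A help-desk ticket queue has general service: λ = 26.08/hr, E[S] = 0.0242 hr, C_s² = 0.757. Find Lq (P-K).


ρ = λ·E[S] = 26.08·0.0242 = 0.6311
Lq = ρ²(1+C_s²)/(2(1−ρ)) = 0.3983·(1+0.757)/(2·0.3689)
= 0.3983·1.7570/0.7377 = 0.94868

Final: 0.94868


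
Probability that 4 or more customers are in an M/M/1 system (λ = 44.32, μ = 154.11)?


ρ = 44.32/154.11 = 0.2876
P(N ≥ n) = ρ^n = 0.2876^4 = 0.006840

Final: 0.006840


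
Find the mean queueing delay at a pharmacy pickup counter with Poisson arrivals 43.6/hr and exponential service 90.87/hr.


ρ = 43.6/90.87 = 0.4798
Wq = ρ/(μ−λ) = 0.4798/(90.87 − 43.6) = 0.4798/47.27 = 0.01015 hr

Final: 0.01015 hr


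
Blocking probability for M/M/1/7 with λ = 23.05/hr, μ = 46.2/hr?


ρ = λ/μ = 23.05/46.2 = 0.4989
P_K = (1−ρ)ρ^K/(1−ρ^(K+1)) = (0.5011·0.007695)/(1 − 0.003839)
= 0.003856/0.996161 = 0.003871

Final: 0.003871


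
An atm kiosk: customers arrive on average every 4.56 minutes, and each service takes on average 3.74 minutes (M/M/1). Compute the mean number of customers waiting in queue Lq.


λ = 60/4.56 = 13.1579 /hr
μ = 60/3.74 = 16.0428 /hr
ρ = λ/μ = 13.1579/16.0428 = 0.8202
Lq = ρ²/(1−ρ) = 0.6727/0.1798 = 3.7408

Final: 3.7408


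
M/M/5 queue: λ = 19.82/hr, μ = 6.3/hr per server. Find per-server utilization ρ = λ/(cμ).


ρ = λ/(cμ) = 19.82/(5·6.3) = 19.82/31.50 = 0.6292

Final: 0.6292


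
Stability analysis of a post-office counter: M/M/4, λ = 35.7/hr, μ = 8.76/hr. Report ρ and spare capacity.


Total capacity cμ = 4·8.76 = 35.04/hr
ρ = λ/(cμ) = 35.7/35.04 = 1.0188
Stable ⇔ ρ < 1: NO
Spare capacity = cμ − λ = 35.04 − 35.7 = -0.66/hr

Final: ρ = 1.0188; unstable; margin = -0.66/hr


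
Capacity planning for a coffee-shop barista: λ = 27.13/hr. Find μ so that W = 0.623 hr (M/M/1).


W = 1/(μ−λ) ⇒ μ − λ = 1/W = 1/0.623 = 1.6051
μ = λ + 1/W = 27.13 + 1.6051 = 28.7351 per hr

Final: 28.7351 /hr


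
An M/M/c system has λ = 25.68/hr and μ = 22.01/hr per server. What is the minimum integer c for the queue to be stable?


Stability requires cμ > λ ⇔ c > λ/μ.
λ/μ = 25.68/22.01 = 1.1667
Minimum integer c = ⌊1.1667⌋ + 1 = 2
Check: 2·22.01 = 44.02 > 25.68, while 1·22.01 = 22.01 ≤ 25.68

Final: 2 servers


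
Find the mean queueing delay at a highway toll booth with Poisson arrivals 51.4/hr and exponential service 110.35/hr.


ρ = 51.4/110.35 = 0.4658
Wq = ρ/(μ−λ) = 0.4658/(110.35 − 51.4) = 0.4658/58.95 = 0.007901 hr

Final: 0.007901 hr


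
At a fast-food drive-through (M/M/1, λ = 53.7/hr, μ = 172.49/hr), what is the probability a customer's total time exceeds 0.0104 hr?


W ~ Exponential(μ−λ) for M/M/1.
μ − λ = 172.49 − 53.7 = 118.7900
P(W > t) = e^{−(μ−λ)t} = e^{−1.2354} = 0.290714

Final: 0.290714


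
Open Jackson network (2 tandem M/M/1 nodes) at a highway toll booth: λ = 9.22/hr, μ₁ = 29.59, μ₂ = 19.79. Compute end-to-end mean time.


Each node sees arrival rate λ = 9.22/hr (tandem ⇒ throughput preserved).
W₁ = 1/(μ₁−λ) = 1/(29.59−9.22) = 0.04909 hr
W₂ = 1/(μ₂−λ) = 1/(19.79−9.22) = 0.09461 hr
W_total = W₁ + W₂ = 0.04909 + 0.09461 = 0.14370 hr

Final: 0.14370 hr


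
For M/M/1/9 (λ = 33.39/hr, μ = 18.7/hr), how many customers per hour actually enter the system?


ρ = 1.7856; P_K = (1−ρ)ρ^9/(1−ρ^10) = 0.441292
λ_eff = λ(1 − P_K) = 33.39·(1 − 0.441292) = 33.39·0.558708 = 18.6553 /hr

Final: 18.6553 /hr


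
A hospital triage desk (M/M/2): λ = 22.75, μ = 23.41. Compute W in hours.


a = 0.9718; ρ = 0.4859; P₀ = 0.345982
Lq = P₀·a^c·ρ/(c!(1−ρ)²) = 0.30036
Wq = Lq/λ = 0.30036/22.75 = 0.01320 hr
W = Wq + 1/μ = 0.01320 + 0.04272 = 0.05592 hr

Final: 0.05592 hr


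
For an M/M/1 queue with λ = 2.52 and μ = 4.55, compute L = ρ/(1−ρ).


ρ = λ/μ = 2.52/4.55 = 0.5538
L = ρ/(1−ρ) = 0.5538/(1 − 0.5538) = 0.5538/0.4462 = 1.2414

Final: 1.2414


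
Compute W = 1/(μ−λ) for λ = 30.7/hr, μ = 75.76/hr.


W = 1/(μ−λ) = 1/(75.76 − 30.7) = 1/45.06 = 0.02219 hr

Final: 0.02219 hr


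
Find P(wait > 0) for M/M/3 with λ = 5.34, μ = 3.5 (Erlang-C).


a = λ/μ = 1.5257; ρ = a/3 = 0.5086
P₀ = 0.204327 (from M/M/c formula)
C(c,a) = [a^c/(c!(1−ρ))]·P₀ = [3.55156/(6·0.4914)]·0.204327
= 1.20450·0.204327 = 0.246112

Final: 0.246112


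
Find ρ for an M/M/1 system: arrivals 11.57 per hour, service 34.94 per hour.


ρ = λ/μ = 11.57/34.94 = 0.3311

Final: 0.3311


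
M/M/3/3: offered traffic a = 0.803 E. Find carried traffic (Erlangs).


B(3,0.803) = 0.039018 (Erlang-B)
Carried load = a(1 − B) = 0.803·(1 − 0.039018) = 0.803·0.960982 = 0.7717 E

Final: 0.7717 Erlangs


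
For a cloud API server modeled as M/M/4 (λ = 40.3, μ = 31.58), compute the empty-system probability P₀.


a = λ/μ = 40.3/31.58 = 1.2761; ρ = a/c = 0.3190
Σ_{k=0}^{3} a^k/k! (terms k=0..3) = 1.00000 + 1.27612 + 0.81425 + 0.34636 = 3.43673
Tail: a^4/(4!(1−ρ)) = 2.65199/(24·0.6810) = 0.16227
P₀ = 1/(3.43673 + 0.16227) = 1/3.59900 = 0.277855

Final: 0.277855


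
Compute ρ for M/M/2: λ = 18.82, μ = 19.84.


ρ = λ/(cμ) = 18.82/(2·19.84) = 18.82/39.68 = 0.4743

Final: 0.4743


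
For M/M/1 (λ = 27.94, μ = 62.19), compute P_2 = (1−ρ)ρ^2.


ρ = 27.94/62.19 = 0.4493
P_n = (1−ρ)·ρ^n = (1 − 0.4493)·0.4493^2 = 0.5507·0.201842 = 0.111161

Final: 0.111161


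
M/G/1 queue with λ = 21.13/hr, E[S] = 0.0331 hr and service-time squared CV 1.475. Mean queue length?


ρ = λ·E[S] = 21.13·0.0331 = 0.6994
Lq = ρ²(1+C_s²)/(2(1−ρ)) = 0.4892·(1+1.475)/(2·0.3006)
= 0.4892·2.4750/0.6012 = 2.01380

Final: 2.01380


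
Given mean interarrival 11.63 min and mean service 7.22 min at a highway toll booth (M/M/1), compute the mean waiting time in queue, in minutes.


λ = 60/11.63 = 5.1591 /hr
μ = 60/7.22 = 8.3102 /hr
ρ = λ/μ = 5.1591/8.3102 = 0.6208
Wq = ρ/(μ−λ) = 0.6208/(8.3102−5.1591) = 0.19701 hr
In minutes: 0.19701·60 = 11.820 min

Final: 11.820 min


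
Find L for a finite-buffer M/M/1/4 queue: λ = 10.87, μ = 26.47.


ρ = 10.87/26.47 = 0.4107
L = ρ[1 − (K+1)ρ^K + Kρ^(K+1)] / [(1−ρ)(1−ρ^(K+1))]
Numerator: 0.4107·(1 − 5·0.028438 + 4·0.011678) = 0.371445
Denominator: (0.5893)·(0.988322) = 0.582464
L = 0.371445/0.582464 = 0.6377

Final: 0.6377


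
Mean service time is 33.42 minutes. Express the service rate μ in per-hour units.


μ = 1/(service time) in consistent units.
1 hour = 60 min, so μ = 60/33.42 = 1.7953 per hour

Final: 1.7953 /hr


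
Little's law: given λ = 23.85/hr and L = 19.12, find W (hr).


W = L/λ = 19.12/23.85 = 0.8017 hr

Final: 0.8017 hr


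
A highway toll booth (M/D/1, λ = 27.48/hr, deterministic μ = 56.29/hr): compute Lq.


ρ = 27.48/56.29 = 0.4882
M/D/1: Lq = ρ²/(2(1−ρ)) = 0.2383/(2·0.5118) = 0.23282

Final: 0.23282


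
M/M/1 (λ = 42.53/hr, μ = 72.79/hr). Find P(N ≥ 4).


ρ = 42.53/72.79 = 0.5843
P(N ≥ n) = ρ^n = 0.5843^4 = 0.116545

Final: 0.116545


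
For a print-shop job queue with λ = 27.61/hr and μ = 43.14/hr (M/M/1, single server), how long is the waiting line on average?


ρ = 27.61/43.14 = 0.6400
Lq = ρ²/(1−ρ) = 0.4096/0.3600 = 1.1378

Final: 1.1378


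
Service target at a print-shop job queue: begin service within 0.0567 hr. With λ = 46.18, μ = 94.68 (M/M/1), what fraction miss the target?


ρ = 46.18/94.68 = 0.4877
P(Wq > t) = ρ·e^{−(μ−λ)t} = 0.4877·e^{−2.7500}
= 0.4877·0.063931 = 0.031182

Final: 0.031182


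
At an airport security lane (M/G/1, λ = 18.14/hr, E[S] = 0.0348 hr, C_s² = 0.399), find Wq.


ρ = λ·E[S] = 18.14·0.0348 = 0.6313
E[S²] = E[S]²(1+C_s²) = 0.0348²·(1+0.399) = 0.001694
Wq = λ·E[S²]/(2(1−ρ)) = 18.14·0.001694/(2·0.3687) = 0.04168 hr

Final: 0.04168 hr


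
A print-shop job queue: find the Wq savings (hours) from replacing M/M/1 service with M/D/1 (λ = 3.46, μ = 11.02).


ρ = 3.46/11.02 = 0.3140
Wq(M/M/1) = ρ/(μ−λ) = 0.3140/7.56 = 0.04153 hr
Wq(M/D/1) = ρ/(2(μ−λ)) = 0.02077 hr
Savings = 0.04153 − 0.02077 = 0.02077 hr

Final: 0.02077 hr


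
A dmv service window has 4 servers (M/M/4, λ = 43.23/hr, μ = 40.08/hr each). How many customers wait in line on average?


a = λ/μ = 1.0786; ρ = a/4 = 0.2696
P₀ = 0.339372
Lq = P₀·a^c·ρ / (c!·(1−ρ)²) = 0.339372·1.35341·0.2696/(24·0.53341)
= 0.009674

Final: 0.009674


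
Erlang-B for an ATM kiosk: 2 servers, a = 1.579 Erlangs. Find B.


B(c,a) = (a^c/c!) / Σ_{k=0}^{c} a^k/k!
a^2/2! = 1.246620
Σ terms (k=0..2): 1.00000 + 1.57900 + 1.24662 = 3.825620
B = 1.246620/3.825620 = 0.325861

Final: 0.325861


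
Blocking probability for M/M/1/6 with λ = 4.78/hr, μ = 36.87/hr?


ρ = λ/μ = 4.78/36.87 = 0.1296
P_K = (1−ρ)ρ^K/(1−ρ^(K+1)) = (0.8704·0.000004748)/(1 − 0.0000006156)
= 0.000004133/0.999999 = 0.000004133

Final: 0.000004133


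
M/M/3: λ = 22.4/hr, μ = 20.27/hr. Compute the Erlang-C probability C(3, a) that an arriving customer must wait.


a = λ/μ = 1.1051; ρ = a/3 = 0.3684
P₀ = 0.325545 (from M/M/c formula)
C(c,a) = [a^c/(c!(1−ρ))]·P₀ = [1.34953/(6·0.6316)]·0.325545
= 0.35609·0.325545 = 0.115924

Final: 0.115924


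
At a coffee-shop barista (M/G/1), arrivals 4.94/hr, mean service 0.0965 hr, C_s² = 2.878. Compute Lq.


ρ = λ·E[S] = 4.94·0.0965 = 0.4767
Lq = ρ²(1+C_s²)/(2(1−ρ)) = 0.2273·(1+2.878)/(2·0.5233)
= 0.2273·3.8780/1.0466 = 0.84206

Final: 0.84206


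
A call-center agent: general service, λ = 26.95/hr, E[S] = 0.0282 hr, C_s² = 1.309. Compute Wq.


ρ = λ·E[S] = 26.95·0.0282 = 0.7600
E[S²] = E[S]²(1+C_s²) = 0.0282²·(1+1.309) = 0.001836
Wq = λ·E[S²]/(2(1−ρ)) = 26.95·0.001836/(2·0.2400) = 0.10309 hr

Final: 0.10309 hr


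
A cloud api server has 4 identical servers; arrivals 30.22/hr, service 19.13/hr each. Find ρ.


ρ = λ/(cμ) = 30.22/(4·19.13) = 30.22/76.52 = 0.3949

Final: 0.3949


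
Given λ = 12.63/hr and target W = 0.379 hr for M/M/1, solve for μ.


W = 1/(μ−λ) ⇒ μ − λ = 1/W = 1/0.379 = 2.6385
μ = λ + 1/W = 12.63 + 2.6385 = 15.2685 per hr

Final: 15.2685 /hr


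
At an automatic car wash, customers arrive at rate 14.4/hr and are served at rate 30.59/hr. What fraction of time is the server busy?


ρ = λ/μ = 14.4/30.59 = 0.4707

Final: 0.4707


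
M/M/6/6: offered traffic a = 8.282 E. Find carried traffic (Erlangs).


B(6,8.282) = 0.404809 (Erlang-B)
Carried load = a(1 − B) = 8.282·(1 − 0.404809) = 8.282·0.595191 = 4.9294 E

Final: 4.9294 Erlangs


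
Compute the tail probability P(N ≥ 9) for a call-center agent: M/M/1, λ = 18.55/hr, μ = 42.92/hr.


ρ = 18.55/42.92 = 0.4322
P(N ≥ n) = ρ^n = 0.4322^9 = 0.0005262

Final: 0.0005262


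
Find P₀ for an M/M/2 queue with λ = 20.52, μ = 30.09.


a = λ/μ = 20.52/30.09 = 0.6820; ρ = a/c = 0.3410
Σ_{k=0}^{1} a^k/k! (terms k=0..1) = 1.00000 + 0.68195 = 1.68195
Tail: a^2/(2!(1−ρ)) = 0.46506/(2·0.6590) = 0.35284
P₀ = 1/(1.68195 + 0.35284) = 1/2.03480 = 0.491450

Final: 0.491450


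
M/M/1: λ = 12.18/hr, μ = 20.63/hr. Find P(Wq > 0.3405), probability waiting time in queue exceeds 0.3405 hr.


ρ = 12.18/20.63 = 0.5904
P(Wq > t) = ρ·e^{−(μ−λ)t} = 0.5904·e^{−2.8772}
= 0.5904·0.056291 = 0.033234

Final: 0.033234


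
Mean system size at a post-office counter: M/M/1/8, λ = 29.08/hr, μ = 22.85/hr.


ρ = 29.08/22.85 = 1.2726
L = ρ[1 − (K+1)ρ^K + Kρ^(K+1)] / [(1−ρ)(1−ρ^(K+1))]
Numerator: 1.2726·(1 − 9·6.881222 + 8·8.757372) = 11.616694
Denominator: (-0.2726)·(-7.757372) = 2.115030
L = 11.616694/2.115030 = 5.4925

Final: 5.4925


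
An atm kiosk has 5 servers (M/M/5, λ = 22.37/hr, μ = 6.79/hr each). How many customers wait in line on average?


a = λ/μ = 3.2946; ρ = a/5 = 0.6589
P₀ = 0.033253
Lq = P₀·a^c·ρ / (c!·(1−ρ)²) = 0.033253·388.13343·0.6589/(120·0.11634)
= 0.60913

Final: 0.60913


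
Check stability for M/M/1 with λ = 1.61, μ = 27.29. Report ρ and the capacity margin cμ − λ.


Total capacity cμ = 1·27.29 = 27.29/hr
ρ = λ/(cμ) = 1.61/27.29 = 0.05900
Stable ⇔ ρ < 1: YES
Spare capacity = cμ − λ = 27.29 − 1.61 = 25.68/hr

Final: ρ = 0.05900; stable; margin = 25.68/hr


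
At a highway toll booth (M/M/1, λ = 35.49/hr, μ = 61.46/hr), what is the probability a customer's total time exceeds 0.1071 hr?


W ~ Exponential(μ−λ) for M/M/1.
μ − λ = 61.46 − 35.49 = 25.9700
P(W > t) = e^{−(μ−λ)t} = e^{−2.7814} = 0.061953

Final: 0.061953


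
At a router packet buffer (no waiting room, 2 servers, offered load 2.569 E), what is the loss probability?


B(c,a) = (a^c/c!) / Σ_{k=0}^{c} a^k/k!
a^2/2! = 3.299880
Σ terms (k=0..2): 1.00000 + 2.56900 + 3.29988 = 6.868880
B = 3.299880/6.868880 = 0.480410

Final: 0.480410


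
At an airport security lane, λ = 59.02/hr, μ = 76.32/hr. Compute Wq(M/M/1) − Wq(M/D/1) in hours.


ρ = 59.02/76.32 = 0.7733
Wq(M/M/1) = ρ/(μ−λ) = 0.7733/17.30 = 0.04470 hr
Wq(M/D/1) = ρ/(2(μ−λ)) = 0.02235 hr
Savings = 0.04470 − 0.02235 = 0.02235 hr

Final: 0.02235 hr


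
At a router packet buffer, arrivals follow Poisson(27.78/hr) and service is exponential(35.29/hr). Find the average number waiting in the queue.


ρ = 27.78/35.29 = 0.7872
Lq = ρ²/(1−ρ) = 0.6197/0.2128 = 2.9119

Final: 2.9119


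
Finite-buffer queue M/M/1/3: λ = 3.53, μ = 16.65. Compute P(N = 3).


ρ = λ/μ = 3.53/16.65 = 0.2120
P_K = (1−ρ)ρ^K/(1−ρ^(K+1)) = (0.7880·0.009530)/(1 − 0.002020)
= 0.007509/0.997980 = 0.007525

Final: 0.007525


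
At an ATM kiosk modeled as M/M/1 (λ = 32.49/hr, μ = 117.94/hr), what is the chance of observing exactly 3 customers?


ρ = 32.49/117.94 = 0.2755
P_n = (1−ρ)·ρ^n = (1 − 0.2755)·0.2755^3 = 0.7245·0.020906 = 0.015147

Final: 0.015147


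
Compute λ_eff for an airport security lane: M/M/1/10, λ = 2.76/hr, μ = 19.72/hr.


ρ = 0.1400; P_K = (1−ρ)ρ^10/(1−ρ^11) = 0.000000002481
λ_eff = λ(1 − P_K) = 2.76·(1 − 0.000000002481) = 2.76·1.000000 = 2.7600 /hr

Final: 2.7600 /hr


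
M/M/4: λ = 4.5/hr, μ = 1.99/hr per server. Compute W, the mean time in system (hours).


a = 2.2613; ρ = 0.5653; P₀ = 0.097544
Lq = P₀·a^c·ρ/(c!(1−ρ)²) = 0.31798
Wq = Lq/λ = 0.31798/4.5 = 0.07066 hr
W = Wq + 1/μ = 0.07066 + 0.50251 = 0.57318 hr

Final: 0.57318 hr


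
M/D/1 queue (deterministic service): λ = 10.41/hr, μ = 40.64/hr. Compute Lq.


ρ = 10.41/40.64 = 0.2562
M/D/1: Lq = ρ²/(2(1−ρ)) = 0.06561/(2·0.7438) = 0.04410

Final: 0.04410


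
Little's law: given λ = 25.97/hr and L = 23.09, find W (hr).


W = L/λ = 23.09/25.97 = 0.8891 hr

Final: 0.8891 hr


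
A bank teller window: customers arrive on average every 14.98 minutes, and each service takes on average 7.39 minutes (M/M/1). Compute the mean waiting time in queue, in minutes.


λ = 60/14.98 = 4.0053 /hr
μ = 60/7.39 = 8.1191 /hr
ρ = λ/μ = 4.0053/8.1191 = 0.4933
Wq = ρ/(μ−λ) = 0.4933/(8.1191−4.0053) = 0.11992 hr
In minutes: 0.11992·60 = 7.195 min

Final: 7.195 min


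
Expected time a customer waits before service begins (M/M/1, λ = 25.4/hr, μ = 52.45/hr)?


ρ = 25.4/52.45 = 0.4843
Wq = ρ/(μ−λ) = 0.4843/(52.45 − 25.4) = 0.4843/27.05 = 0.01790 hr

Final: 0.01790 hr


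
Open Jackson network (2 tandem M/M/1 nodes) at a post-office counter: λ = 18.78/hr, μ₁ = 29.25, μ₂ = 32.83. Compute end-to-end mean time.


Each node sees arrival rate λ = 18.78/hr (tandem ⇒ throughput preserved).
W₁ = 1/(μ₁−λ) = 1/(29.25−18.78) = 0.09551 hr
W₂ = 1/(μ₂−λ) = 1/(32.83−18.78) = 0.07117 hr
W_total = W₁ + W₂ = 0.09551 + 0.07117 = 0.16669 hr

Final: 0.16669 hr


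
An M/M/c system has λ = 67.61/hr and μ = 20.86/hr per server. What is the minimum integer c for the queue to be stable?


Stability requires cμ > λ ⇔ c > λ/μ.
λ/μ = 67.61/20.86 = 3.2411
Minimum integer c = ⌊3.2411⌋ + 1 = 4
Check: 4·20.86 = 83.44 > 67.61, while 3·20.86 = 62.58 ≤ 67.61

Final: 4 servers


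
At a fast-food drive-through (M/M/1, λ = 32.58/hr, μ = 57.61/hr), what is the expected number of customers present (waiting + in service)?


ρ = λ/μ = 32.58/57.61 = 0.5655
L = ρ/(1−ρ) = 0.5655/(1 − 0.5655) = 0.5655/0.4345 = 1.3016

Final: 1.3016


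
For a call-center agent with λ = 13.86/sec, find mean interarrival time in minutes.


Mean interarrival time = 1/λ = 1/13.86 second = 0.07215 second
In minutes: 0.07215 × 0.0166667 = 0.001203 min

Final: 0.001203 min


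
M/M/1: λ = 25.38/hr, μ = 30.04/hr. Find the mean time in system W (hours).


W = 1/(μ−λ) = 1/(30.04 − 25.38) = 1/4.66 = 0.2146 hr

Final: 0.2146 hr


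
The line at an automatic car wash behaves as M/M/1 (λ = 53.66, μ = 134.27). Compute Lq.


ρ = 53.66/134.27 = 0.3996
Lq = ρ²/(1−ρ) = 0.1597/0.6004 = 0.2660

Final: 0.2660


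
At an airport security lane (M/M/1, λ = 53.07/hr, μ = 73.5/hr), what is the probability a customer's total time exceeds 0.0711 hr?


W ~ Exponential(μ−λ) for M/M/1.
μ − λ = 73.5 − 53.07 = 20.4300
P(W > t) = e^{−(μ−λ)t} = e^{−1.4526} = 0.233968

Final: 0.233968


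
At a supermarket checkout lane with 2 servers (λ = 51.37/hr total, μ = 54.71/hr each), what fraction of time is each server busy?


ρ = λ/(cμ) = 51.37/(2·54.71) = 51.37/109.42 = 0.4695

Final: 0.4695


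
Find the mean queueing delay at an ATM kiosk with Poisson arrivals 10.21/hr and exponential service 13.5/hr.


ρ = 10.21/13.5 = 0.7563
Wq = ρ/(μ−λ) = 0.7563/(13.5 − 10.21) = 0.7563/3.29 = 0.2299 hr

Final: 0.2299 hr


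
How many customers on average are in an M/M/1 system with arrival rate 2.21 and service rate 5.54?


ρ = λ/μ = 2.21/5.54 = 0.3989
L = ρ/(1−ρ) = 0.3989/(1 − 0.3989) = 0.3989/0.6011 = 0.6637

Final: 0.6637


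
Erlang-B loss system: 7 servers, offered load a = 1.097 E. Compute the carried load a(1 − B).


B(7,1.097) = 0.0001266 (Erlang-B)
Carried load = a(1 − B) = 1.097·(1 − 0.0001266) = 1.097·0.999873 = 1.0969 E

Final: 1.0969 Erlangs


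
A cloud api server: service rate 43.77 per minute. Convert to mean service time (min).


Mean service time = 1/μ = 1/43.77 minute = 0.02285 minute
In minutes: 0.02285 × 1 = 0.02285 min

Final: 0.02285 min


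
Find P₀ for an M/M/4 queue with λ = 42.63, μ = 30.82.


a = λ/μ = 42.63/30.82 = 1.3832; ρ = a/c = 0.3458
Σ_{k=0}^{3} a^k/k! (terms k=0..3) = 1.00000 + 1.38319 + 0.95661 + 0.44106 = 3.78086
Tail: a^4/(4!(1−ρ)) = 3.66042/(24·0.6542) = 0.23314
P₀ = 1/(3.78086 + 0.23314) = 1/4.01400 = 0.249128

Final: 0.249128


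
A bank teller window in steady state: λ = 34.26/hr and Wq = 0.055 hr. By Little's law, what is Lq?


Lq = λWq = 34.26·0.055 = 1.8843

Final: 1.8843


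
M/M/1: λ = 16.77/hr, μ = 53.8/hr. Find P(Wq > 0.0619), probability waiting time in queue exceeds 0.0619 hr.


ρ = 16.77/53.8 = 0.3117
P(Wq > t) = ρ·e^{−(μ−λ)t} = 0.3117·e^{−2.2922}
= 0.3117·0.101048 = 0.031498

Final: 0.031498


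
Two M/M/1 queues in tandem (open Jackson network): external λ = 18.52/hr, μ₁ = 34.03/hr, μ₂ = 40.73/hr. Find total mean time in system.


Each node sees arrival rate λ = 18.52/hr (tandem ⇒ throughput preserved).
W₁ = 1/(μ₁−λ) = 1/(34.03−18.52) = 0.06447 hr
W₂ = 1/(μ₂−λ) = 1/(40.73−18.52) = 0.04502 hr
W_total = W₁ + W₂ = 0.06447 + 0.04502 = 0.10950 hr

Final: 0.10950 hr


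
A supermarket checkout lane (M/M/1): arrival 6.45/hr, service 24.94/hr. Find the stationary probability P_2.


ρ = 6.45/24.94 = 0.2586
P_n = (1−ρ)·ρ^n = (1 − 0.2586)·0.2586^2 = 0.7414·0.066885 = 0.049587

Final: 0.049587


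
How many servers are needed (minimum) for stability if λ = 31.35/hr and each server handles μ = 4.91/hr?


Stability requires cμ > λ ⇔ c > λ/μ.
λ/μ = 31.35/4.91 = 6.3849
Minimum integer c = ⌊6.3849⌋ + 1 = 7
Check: 7·4.91 = 34.37 > 31.35, while 6·4.91 = 29.46 ≤ 31.35

Final: 7 servers


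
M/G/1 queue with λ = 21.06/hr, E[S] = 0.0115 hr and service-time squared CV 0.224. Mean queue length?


ρ = λ·E[S] = 21.06·0.0115 = 0.2422
Lq = ρ²(1+C_s²)/(2(1−ρ)) = 0.05866·(1+0.224)/(2·0.7578)
= 0.05866·1.2240/1.5156 = 0.04737

Final: 0.04737


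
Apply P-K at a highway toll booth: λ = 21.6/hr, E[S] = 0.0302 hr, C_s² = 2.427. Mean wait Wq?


ρ = λ·E[S] = 21.6·0.0302 = 0.6523
E[S²] = E[S]²(1+C_s²) = 0.0302²·(1+2.427) = 0.003126
Wq = λ·E[S²]/(2(1−ρ)) = 21.6·0.003126/(2·0.3477) = 0.09709 hr

Final: 0.09709 hr


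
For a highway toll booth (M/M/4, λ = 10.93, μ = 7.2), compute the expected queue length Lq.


a = λ/μ = 1.5181; ρ = a/4 = 0.3795
P₀ = 0.216921
Lq = P₀·a^c·ρ / (c!·(1−ρ)²) = 0.216921·5.31069·0.3795/(24·0.38500)
= 0.04732

Final: 0.04732


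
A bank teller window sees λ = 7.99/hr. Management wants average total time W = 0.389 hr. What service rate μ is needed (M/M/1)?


W = 1/(μ−λ) ⇒ μ − λ = 1/W = 1/0.389 = 2.5707
μ = λ + 1/W = 7.99 + 2.5707 = 10.5607 per hr

Final: 10.5607 /hr


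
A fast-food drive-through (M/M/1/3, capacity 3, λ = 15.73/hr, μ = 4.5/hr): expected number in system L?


ρ = 15.73/4.5 = 3.4956
L = ρ[1 − (K+1)ρ^K + Kρ^(K+1)] / [(1−ρ)(1−ρ^(K+1))]
Numerator: 3.4956·(1 − 4·42.711874 + 3·149.301728) = 971.966100
Denominator: (-2.4956)·(-148.301728) = 370.095202
L = 971.966100/370.095202 = 2.6263

Final: 2.6263


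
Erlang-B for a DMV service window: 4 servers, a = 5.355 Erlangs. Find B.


B(c,a) = (a^c/c!) / Σ_{k=0}^{c} a^k/k!
a^4/4! = 34.263100
Σ terms (k=0..4): 1.00000 + 5.35500 + 14.33801 + 25.59335 + 34.26310 = 80.549465
B = 34.263100/80.549465 = 0.425367

Final: 0.425367


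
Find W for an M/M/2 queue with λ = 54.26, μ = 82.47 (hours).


a = 0.6579; ρ = 0.3290; P₀ = 0.504927
Lq = P₀·a^c·ρ/(c!(1−ρ)²) = 0.07984
Wq = Lq/λ = 0.07984/54.26 = 0.001471 hr
W = Wq + 1/μ = 0.001471 + 0.01213 = 0.01360 hr

Final: 0.01360 hr


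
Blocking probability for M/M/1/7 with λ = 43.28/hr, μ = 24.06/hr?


ρ = λ/μ = 43.28/24.06 = 1.7988
P_K = (1−ρ)ρ^K/(1−ρ^(K+1)) = (-0.7988·60.945466)/(1 − 109.630913)
= -48.685447/-108.630913 = 0.448173

Final: 0.448173


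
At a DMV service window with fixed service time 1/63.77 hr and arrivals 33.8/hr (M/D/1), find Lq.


ρ = 33.8/63.77 = 0.5300
M/D/1: Lq = ρ²/(2(1−ρ)) = 0.2809/(2·0.4700) = 0.29888

Final: 0.29888


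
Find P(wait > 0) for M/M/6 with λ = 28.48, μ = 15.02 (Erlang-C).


a = λ/μ = 1.8961; ρ = a/6 = 0.3160
P₀ = 0.149987 (from M/M/c formula)
C(c,a) = [a^c/(c!(1−ρ))]·P₀ = [46.47510/(720·0.6840)]·0.149987
= 0.09437·0.149987 = 0.014155

Final: 0.014155


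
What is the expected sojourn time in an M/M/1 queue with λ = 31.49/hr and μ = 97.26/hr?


W = 1/(μ−λ) = 1/(97.26 − 31.49) = 1/65.77 = 0.01520 hr

Final: 0.01520 hr


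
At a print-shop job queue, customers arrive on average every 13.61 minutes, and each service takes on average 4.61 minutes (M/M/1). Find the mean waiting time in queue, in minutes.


λ = 60/13.61 = 4.4085 /hr
μ = 60/4.61 = 13.0152 /hr
ρ = λ/μ = 4.4085/13.0152 = 0.3387
Wq = ρ/(μ−λ) = 0.3387/(13.0152−4.4085) = 0.03936 hr
In minutes: 0.03936·60 = 2.361 min

Final: 2.361 min


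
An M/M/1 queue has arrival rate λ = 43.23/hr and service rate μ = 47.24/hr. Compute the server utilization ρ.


ρ = λ/μ = 43.23/47.24 = 0.9151

Final: 0.9151


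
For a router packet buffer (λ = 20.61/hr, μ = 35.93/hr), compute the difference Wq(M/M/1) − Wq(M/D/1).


ρ = 20.61/35.93 = 0.5736
Wq(M/M/1) = ρ/(μ−λ) = 0.5736/15.32 = 0.03744 hr
Wq(M/D/1) = ρ/(2(μ−λ)) = 0.01872 hr
Savings = 0.03744 − 0.01872 = 0.01872 hr

Final: 0.01872 hr


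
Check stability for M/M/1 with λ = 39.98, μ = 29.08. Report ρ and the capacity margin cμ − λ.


Total capacity cμ = 1·29.08 = 29.08/hr
ρ = λ/(cμ) = 39.98/29.08 = 1.3748
Stable ⇔ ρ < 1: NO
Spare capacity = cμ − λ = 29.08 − 39.98 = -10.90/hr

Final: ρ = 1.3748; unstable; margin = -10.90/hr


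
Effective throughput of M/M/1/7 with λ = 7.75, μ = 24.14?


ρ = 0.3210; P_K = (1−ρ)ρ^7/(1−ρ^8) = 0.0002387
λ_eff = λ(1 − P_K) = 7.75·(1 − 0.0002387) = 7.75·0.999761 = 7.7482 /hr

Final: 7.7482 /hr


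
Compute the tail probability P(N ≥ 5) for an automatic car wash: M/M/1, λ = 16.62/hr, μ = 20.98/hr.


ρ = 16.62/20.98 = 0.7922
P(N ≥ n) = ρ^n = 0.7922^5 = 0.311981

Final: 0.311981


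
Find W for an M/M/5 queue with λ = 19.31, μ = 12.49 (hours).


a = 1.5460; ρ = 0.3092; P₀ = 0.212691
Lq = P₀·a^c·ρ/(c!(1−ρ)²) = 0.01014
Wq = Lq/λ = 0.01014/19.31 = 0.0005253 hr
W = Wq + 1/μ = 0.0005253 + 0.08006 = 0.08059 hr

Final: 0.08059 hr


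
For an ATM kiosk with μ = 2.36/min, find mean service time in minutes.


Mean service time = 1/μ = 1/2.36 minute = 0.42373 minute
In minutes: 0.42373 × 1 = 0.4237 min

Final: 0.4237 min


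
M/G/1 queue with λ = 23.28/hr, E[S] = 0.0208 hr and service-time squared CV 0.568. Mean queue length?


ρ = λ·E[S] = 23.28·0.0208 = 0.4842
Lq = ρ²(1+C_s²)/(2(1−ρ)) = 0.2345·(1+0.568)/(2·0.5158)
= 0.2345·1.5680/1.0316 = 0.35641

Final: 0.35641


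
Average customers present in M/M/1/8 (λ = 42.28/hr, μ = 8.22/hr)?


ρ = 42.28/8.22 = 5.1436
L = ρ[1 − (K+1)ρ^K + Kρ^(K+1)] / [(1−ρ)(1−ρ^(K+1))]
Numerator: 5.1436·(1 − 9·489897.573945 + 8·2519813.798833) = 81008033.669041
Denominator: (-4.1436)·(-2519812.798833) = 10440976.146988
L = 81008033.669041/10440976.146988 = 7.7587

Final: 7.7587


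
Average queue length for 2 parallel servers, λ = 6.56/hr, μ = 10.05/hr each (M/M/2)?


a = λ/μ = 0.6527; ρ = a/2 = 0.3264
P₀ = 0.507877
Lq = P₀·a^c·ρ / (c!·(1−ρ)²) = 0.507877·0.42606·0.3264/(2·0.45378)
= 0.07782

Final: 0.07782
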